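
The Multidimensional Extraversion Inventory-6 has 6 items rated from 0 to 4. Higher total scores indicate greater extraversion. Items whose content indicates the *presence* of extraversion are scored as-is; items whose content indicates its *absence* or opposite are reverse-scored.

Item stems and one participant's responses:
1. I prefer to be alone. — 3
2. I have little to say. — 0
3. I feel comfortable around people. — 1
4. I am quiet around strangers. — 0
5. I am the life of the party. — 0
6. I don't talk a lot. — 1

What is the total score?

13

Items 1, 2, 4, 6 describe the absence/opposite of extraversion → reverse-score.
reversed = (0+4) − raw = 4 − raw.
  item 1: 4 − 3 = 1
  item 2: 4 − 0 = 4
  item 3: 1
  item 4: 4 − 0 = 4
  item 5: 0
  item 6: 4 − 1 = 3
Total = 1 + 4 + 1 + 4 + 0 + 3 = 13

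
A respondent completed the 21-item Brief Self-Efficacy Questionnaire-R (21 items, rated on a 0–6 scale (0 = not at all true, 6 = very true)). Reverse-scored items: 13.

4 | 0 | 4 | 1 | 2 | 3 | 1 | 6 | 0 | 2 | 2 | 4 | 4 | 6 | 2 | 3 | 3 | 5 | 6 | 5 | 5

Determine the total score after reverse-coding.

Reverse-scored items use 6 − raw:
  item 13: 6 − 4 = 2
Scored items: 4, 0, 4, 1, 2, 3, 1, 6, 0, 2, 2, 4, 2, 6, 2, 3, 3, 5, 6, 5, 5
Total = 4 + 0 + 4 + 1 + 2 + 3 + 1 + 6 + 0 + 2 + 2 + 4 + 2 + 6 + 2 + 3 + 3 + 5 + 6 + 5 + 5 = 66

66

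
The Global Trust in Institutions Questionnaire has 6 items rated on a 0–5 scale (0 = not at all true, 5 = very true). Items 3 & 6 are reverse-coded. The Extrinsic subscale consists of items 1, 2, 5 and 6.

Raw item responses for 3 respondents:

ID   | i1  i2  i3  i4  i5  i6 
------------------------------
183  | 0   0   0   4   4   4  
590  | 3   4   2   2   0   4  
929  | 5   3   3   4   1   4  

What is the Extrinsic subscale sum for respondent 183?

Respondent 183 raw: 0, 0, 0, 4, 4, 4.
Extrinsic items: 1, 2, 5, 6.
Reverse-coded (reverse-coded value = 5 − response):
  item 1: 0
  item 2: 0
  item 5: 4
  item 6: 5 − 4 = 1
Sum = 0 + 0 + 4 + 1 = 5

5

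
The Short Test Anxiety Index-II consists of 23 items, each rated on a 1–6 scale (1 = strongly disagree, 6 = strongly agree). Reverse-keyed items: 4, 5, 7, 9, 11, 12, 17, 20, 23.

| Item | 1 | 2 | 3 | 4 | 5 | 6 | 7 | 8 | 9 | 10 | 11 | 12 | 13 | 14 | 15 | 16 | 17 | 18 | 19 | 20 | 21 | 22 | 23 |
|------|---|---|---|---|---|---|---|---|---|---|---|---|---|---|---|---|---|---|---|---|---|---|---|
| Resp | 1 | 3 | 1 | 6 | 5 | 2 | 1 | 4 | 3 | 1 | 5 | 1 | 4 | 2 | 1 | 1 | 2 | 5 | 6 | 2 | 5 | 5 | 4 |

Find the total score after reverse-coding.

Raw sum = 70. Reverse-keyed items: 4, 5, 7, 9, 11, 12, 17, 20, 23; their raw sum = 29.
Each reversal replaces raw with 7 − raw, changing the total by 7 − 2·raw per item.
Total = 70 + 9·7 − 2·29 = 70 + 63 − 58 = 75

75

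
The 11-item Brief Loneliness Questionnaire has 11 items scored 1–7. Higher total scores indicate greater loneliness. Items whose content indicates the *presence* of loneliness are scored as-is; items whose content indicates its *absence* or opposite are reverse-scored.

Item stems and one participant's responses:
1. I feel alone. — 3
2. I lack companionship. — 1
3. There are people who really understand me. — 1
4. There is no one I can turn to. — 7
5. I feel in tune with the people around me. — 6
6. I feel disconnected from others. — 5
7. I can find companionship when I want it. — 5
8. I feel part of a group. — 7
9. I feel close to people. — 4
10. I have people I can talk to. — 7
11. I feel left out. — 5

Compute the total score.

Items 3, 5, 7, 8, 9, 10 describe the absence/opposite of loneliness → reverse-score.
reversed = (1+7) − raw = 8 − raw.
  item 1: 3
  item 2: 1
  item 3: 8 − 1 = 7
  item 4: 7
  item 5: 8 − 6 = 2
  item 6: 5
  item 7: 8 − 5 = 3
  item 8: 8 − 7 = 1
  item 9: 8 − 4 = 4
  item 10: 8 − 7 = 1
  item 11: 5
Total = 3 + 1 + 7 + 7 + 2 + 5 + 3 + 1 + 4 + 1 + 5 = 39

39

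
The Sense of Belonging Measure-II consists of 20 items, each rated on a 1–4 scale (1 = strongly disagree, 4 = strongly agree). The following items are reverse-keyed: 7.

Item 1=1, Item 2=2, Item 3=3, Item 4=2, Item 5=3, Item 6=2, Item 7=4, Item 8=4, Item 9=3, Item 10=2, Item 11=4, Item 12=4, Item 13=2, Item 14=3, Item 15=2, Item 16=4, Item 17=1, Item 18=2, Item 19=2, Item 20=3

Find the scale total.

50

Reversing item 7 with 5 − raw:
Total = 1 + 2 + 3 + 2 + 3 + 2 + (5−4) + 4 + 3 + 2 + 4 + 4 + 2 + 3 + 2 + 4 + 1 + 2 + 2 + 3
      = 1 + 2 + 3 + 2 + 3 + 2 + 1 + 4 + 3 + 2 + 4 + 4 + 2 + 3 + 2 + 4 + 1 + 2 + 2 + 3 = 50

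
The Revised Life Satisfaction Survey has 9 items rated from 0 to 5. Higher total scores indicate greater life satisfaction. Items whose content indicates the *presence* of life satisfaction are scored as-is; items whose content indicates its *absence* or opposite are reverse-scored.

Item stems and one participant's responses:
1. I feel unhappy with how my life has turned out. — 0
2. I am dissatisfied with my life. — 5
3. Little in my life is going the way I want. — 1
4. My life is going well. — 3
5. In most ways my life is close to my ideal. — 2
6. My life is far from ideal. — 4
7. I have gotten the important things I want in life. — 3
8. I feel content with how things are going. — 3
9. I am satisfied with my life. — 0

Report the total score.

21

Items 1, 2, 3, 6 describe the absence/opposite of life satisfaction → reverse-score.
on a 0–5 scale, reversed = 5 − raw.
  item 1: 5 − 0 = 5
  item 2: 5 − 5 = 0
  item 3: 5 − 1 = 4
  item 4: 3
  item 5: 2
  item 6: 5 − 4 = 1
  item 7: 3
  item 8: 3
  item 9: 0
Total = 5 + 0 + 4 + 3 + 2 + 1 + 3 + 3 + 0 = 21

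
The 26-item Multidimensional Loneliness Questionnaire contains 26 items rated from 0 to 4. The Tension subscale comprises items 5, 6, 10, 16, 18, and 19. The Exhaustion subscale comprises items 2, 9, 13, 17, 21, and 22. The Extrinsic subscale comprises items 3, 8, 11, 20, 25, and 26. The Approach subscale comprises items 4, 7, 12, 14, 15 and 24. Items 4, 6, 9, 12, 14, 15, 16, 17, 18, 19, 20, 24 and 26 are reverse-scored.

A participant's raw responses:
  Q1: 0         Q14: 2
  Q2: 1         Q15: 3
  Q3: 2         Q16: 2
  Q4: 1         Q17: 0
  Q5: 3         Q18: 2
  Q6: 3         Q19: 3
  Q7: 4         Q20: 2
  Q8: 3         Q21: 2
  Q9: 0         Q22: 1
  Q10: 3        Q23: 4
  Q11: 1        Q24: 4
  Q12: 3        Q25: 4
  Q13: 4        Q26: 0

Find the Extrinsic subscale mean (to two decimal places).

2.67

Extrinsic items: 3, 8, 11, 20, 25, 26.
Of these, items 20 and 26 are reverse-scored; reverse-coded value = 4 − response.
  item 3: 2
  item 8: 3
  item 11: 1
  item 20: 4 − 2 = 2
  item 25: 4
  item 26: 4 − 0 = 4
Sum = 2 + 3 + 1 + 2 + 4 + 4 = 16
Mean = 16 / 6 = 2.67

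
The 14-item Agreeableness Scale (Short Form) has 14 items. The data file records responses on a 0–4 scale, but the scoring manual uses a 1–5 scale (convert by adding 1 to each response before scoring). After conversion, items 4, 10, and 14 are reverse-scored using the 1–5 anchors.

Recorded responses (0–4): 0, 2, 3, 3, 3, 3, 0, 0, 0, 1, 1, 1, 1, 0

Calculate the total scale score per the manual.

36

Convert to 1–5: 1, 3, 4, 4, 4, 4, 1, 1, 1, 2, 2, 2, 2, 1
Reverse-coded (on a 1–5 scale, reversed = 6 − raw):
  item 4: 6 − 4 = 2
  item 10: 6 − 2 = 4
  item 14: 6 − 1 = 5
Scored: 1, 3, 4, 2, 4, 4, 1, 1, 1, 4, 2, 2, 2, 5
Total = 36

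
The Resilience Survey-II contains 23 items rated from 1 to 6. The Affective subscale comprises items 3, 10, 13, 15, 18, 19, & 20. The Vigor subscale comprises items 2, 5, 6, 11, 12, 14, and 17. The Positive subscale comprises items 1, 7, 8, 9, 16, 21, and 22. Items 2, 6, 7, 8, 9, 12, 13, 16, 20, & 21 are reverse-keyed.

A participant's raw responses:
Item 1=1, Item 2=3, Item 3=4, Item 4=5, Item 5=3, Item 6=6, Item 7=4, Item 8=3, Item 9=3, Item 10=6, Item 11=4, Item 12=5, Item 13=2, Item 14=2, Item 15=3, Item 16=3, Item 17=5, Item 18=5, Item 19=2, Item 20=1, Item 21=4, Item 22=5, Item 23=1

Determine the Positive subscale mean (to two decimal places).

3.43

Positive items: 1, 7, 8, 9, 16, 21, 22.
Of these, items 7, 8, 9, 16, and 21 are reverse-keyed; reverse-coded value = 7 − response.
  item 1: 1
  item 7: 7 − 4 = 3
  item 8: 7 − 3 = 4
  item 9: 7 − 3 = 4
  item 16: 7 − 3 = 4
  item 21: 7 − 4 = 3
  item 22: 5
Sum = 1 + 3 + 4 + 4 + 4 + 3 + 5 = 24
Mean = 24 / 7 = 3.43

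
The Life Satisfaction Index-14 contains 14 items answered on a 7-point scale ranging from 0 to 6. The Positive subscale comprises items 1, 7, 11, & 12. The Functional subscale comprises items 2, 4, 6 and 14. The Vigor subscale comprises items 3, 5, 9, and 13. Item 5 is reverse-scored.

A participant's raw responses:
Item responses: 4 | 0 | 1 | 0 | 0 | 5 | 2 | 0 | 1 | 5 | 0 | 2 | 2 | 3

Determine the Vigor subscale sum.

10

Vigor items: 3, 5, 9, 13.
Of these, item 5 is reverse-scored; reverse-coded value = 6 − response.
  item 3: 1
  item 5: 6 − 0 = 6
  item 9: 1
  item 13: 2
Sum = 1 + 6 + 1 + 2 = 10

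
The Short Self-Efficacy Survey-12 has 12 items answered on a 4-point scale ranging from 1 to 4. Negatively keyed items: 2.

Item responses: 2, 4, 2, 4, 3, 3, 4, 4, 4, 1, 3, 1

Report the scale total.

Raw sum = 35. Negatively keyed items: 2; their raw sum = 4.
Each reversal replaces raw with 5 − raw, changing the total by 5 − 2·raw per item.
Total = 35 + 1·5 − 2·4 = 35 + 5 − 8 = 32

32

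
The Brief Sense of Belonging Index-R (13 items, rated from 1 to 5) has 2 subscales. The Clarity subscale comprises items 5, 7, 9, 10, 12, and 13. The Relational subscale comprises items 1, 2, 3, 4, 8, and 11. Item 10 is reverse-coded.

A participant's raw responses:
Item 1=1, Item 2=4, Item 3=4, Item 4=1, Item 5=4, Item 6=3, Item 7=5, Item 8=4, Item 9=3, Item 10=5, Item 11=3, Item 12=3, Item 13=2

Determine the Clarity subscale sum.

18

Clarity items: 5, 7, 9, 10, 12, 13.
Of these, item 10 is reverse-coded; on a 1–5 scale, reversed = 6 − raw.
  item 5: 4
  item 7: 5
  item 9: 3
  item 10: 6 − 5 = 1
  item 12: 3
  item 13: 2
Sum = 4 + 5 + 3 + 1 + 3 + 2 = 18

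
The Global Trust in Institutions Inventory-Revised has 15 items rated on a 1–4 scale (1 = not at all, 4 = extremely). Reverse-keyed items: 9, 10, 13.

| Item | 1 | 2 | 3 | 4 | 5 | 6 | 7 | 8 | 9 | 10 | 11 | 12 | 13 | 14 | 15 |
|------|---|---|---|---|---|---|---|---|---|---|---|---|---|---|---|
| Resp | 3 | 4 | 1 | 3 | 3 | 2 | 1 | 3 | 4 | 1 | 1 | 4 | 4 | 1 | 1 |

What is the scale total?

Raw sum = 36. Reverse-keyed items: 9, 10, 13; their raw sum = 9.
Each reversal replaces raw with 5 − raw, changing the total by 5 − 2·raw per item.
Total = 36 + 3·5 − 2·9 = 36 + 15 − 18 = 33

33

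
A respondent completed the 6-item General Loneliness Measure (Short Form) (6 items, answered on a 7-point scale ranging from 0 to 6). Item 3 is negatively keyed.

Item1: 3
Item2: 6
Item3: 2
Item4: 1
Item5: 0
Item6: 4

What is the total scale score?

18

Reversing item 3 with 6 − raw:
Total = 3 + 6 + (6−2) + 1 + 0 + 4
      = 3 + 6 + 4 + 1 + 0 + 4 = 18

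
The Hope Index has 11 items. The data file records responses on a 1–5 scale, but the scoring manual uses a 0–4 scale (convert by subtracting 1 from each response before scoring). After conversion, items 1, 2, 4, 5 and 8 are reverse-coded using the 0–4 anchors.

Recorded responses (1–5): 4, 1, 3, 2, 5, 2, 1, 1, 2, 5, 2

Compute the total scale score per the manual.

Convert to 0–4: 3, 0, 2, 1, 4, 1, 0, 0, 1, 4, 1
Reverse-coded (reversed = (0+4) − raw = 4 − raw):
  item 1: 4 − 3 = 1
  item 2: 4 − 0 = 4
  item 4: 4 − 1 = 3
  item 5: 4 − 4 = 0
  item 8: 4 − 0 = 4
Scored: 1, 4, 2, 3, 0, 1, 0, 4, 1, 4, 1
Total = 21

21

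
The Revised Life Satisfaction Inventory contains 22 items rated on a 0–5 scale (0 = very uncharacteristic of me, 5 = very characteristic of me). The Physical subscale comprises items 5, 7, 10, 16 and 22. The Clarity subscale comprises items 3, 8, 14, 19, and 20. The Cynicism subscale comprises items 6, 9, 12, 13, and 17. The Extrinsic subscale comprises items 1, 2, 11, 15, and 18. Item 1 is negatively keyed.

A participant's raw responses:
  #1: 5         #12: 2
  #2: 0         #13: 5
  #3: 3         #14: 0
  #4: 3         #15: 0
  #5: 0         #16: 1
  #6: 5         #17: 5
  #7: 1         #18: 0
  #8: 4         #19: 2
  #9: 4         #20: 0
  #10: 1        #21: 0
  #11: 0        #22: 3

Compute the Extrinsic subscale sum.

0

Extrinsic items: 1, 2, 11, 15, 18.
Of these, item 1 is negatively keyed; reversed = (0+5) − raw = 5 − raw.
  item 1: 5 − 5 = 0
  item 2: 0
  item 11: 0
  item 15: 0
  item 18: 0
Sum = 0 + 0 + 0 + 0 + 0 = 0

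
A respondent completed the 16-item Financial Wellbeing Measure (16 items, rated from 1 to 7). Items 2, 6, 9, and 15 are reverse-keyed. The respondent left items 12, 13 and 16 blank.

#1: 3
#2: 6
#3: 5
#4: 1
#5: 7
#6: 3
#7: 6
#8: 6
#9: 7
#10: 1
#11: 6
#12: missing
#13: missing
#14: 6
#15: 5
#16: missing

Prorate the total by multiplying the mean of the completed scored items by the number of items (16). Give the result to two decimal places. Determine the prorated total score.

Reverse-coded (reverse-coded value = 8 − response):
  item 2: 8 − 6 = 2
  item 6: 8 − 3 = 5
  item 9: 8 − 7 = 1
  item 15: 8 − 5 = 3
Completed scored items (13 of 16): 3, 2, 5, 1, 7, 5, 6, 6, 1, 1, 6, 6, 3; sum = 52.
Person mean = 52 / 13 ≈ 4.0000
Prorated total = (52 / 13) × 16 = 64.00 (to 2 dp)

64.00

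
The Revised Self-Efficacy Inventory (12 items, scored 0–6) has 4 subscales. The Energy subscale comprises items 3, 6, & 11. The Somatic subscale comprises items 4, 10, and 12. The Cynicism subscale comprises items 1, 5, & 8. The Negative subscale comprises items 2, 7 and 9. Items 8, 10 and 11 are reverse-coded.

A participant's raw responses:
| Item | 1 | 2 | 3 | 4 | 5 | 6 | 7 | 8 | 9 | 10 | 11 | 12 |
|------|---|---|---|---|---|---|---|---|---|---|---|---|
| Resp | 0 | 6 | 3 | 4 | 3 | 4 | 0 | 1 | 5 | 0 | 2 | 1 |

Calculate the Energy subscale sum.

11

Energy items: 3, 6, 11.
Of these, item 11 is reverse-coded; on a 0–6 scale, reversed = 6 − raw.
  item 3: 3
  item 6: 4
  item 11: 6 − 2 = 4
Sum = 3 + 4 + 4 = 11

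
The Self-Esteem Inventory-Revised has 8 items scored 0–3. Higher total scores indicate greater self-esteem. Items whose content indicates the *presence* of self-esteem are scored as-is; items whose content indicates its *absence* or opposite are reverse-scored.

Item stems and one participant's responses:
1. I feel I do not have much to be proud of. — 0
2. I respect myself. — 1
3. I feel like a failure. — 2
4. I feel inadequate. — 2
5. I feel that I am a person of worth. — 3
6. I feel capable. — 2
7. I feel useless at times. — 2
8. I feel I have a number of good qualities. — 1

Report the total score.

13

Items 1, 3, 4, 7 describe the absence/opposite of self-esteem → reverse-score.
reversed = (0+3) − raw = 3 − raw.
  item 1: 3 − 0 = 3
  item 2: 1
  item 3: 3 − 2 = 1
  item 4: 3 − 2 = 1
  item 5: 3
  item 6: 2
  item 7: 3 − 2 = 1
  item 8: 1
Total = 3 + 1 + 1 + 1 + 3 + 2 + 1 + 1 = 13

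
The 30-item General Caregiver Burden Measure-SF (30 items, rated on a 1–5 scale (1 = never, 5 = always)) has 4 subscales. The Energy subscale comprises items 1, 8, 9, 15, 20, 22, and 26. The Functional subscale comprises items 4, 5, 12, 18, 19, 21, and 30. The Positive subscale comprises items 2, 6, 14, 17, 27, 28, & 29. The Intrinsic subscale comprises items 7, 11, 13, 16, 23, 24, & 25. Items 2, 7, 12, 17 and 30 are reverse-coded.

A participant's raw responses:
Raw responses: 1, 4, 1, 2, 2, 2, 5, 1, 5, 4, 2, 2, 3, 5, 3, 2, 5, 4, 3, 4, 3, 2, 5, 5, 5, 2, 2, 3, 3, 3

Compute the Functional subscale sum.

21

Functional items: 4, 5, 12, 18, 19, 21, 30.
Of these, items 12 and 30 are reverse-coded; reversed = (1+5) − raw = 6 − raw.
  item 4: 2
  item 5: 2
  item 12: 6 − 2 = 4
  item 18: 4
  item 19: 3
  item 21: 3
  item 30: 6 − 3 = 3
Sum = 2 + 2 + 4 + 4 + 3 + 3 + 3 = 21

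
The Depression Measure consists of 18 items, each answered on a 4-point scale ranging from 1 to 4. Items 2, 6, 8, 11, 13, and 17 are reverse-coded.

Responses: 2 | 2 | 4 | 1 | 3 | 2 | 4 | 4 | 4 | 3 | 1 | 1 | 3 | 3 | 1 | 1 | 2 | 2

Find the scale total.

45

Raw sum = 43. Reverse-coded items: 2, 6, 8, 11, 13, 17; their raw sum = 14.
Each reversal replaces raw with 5 − raw, changing the total by 5 − 2·raw per item.
Total = 43 + 6·5 − 2·14 = 43 + 30 − 28 = 45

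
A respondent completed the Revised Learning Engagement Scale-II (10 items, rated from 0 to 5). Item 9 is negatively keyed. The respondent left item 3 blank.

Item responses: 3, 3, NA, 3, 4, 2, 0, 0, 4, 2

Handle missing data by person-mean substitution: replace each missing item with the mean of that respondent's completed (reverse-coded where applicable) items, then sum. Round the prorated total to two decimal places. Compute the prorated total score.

Reverse-coded (on a 0–5 scale, reversed = 5 − raw):
  item 9: 5 − 4 = 1
Completed scored items (9 of 10): 3, 3, 3, 4, 2, 0, 0, 1, 2; sum = 18.
Person mean = 18 / 9 ≈ 2.0000
Prorated total = (18 / 9) × 10 = 20.00 (to 2 dp)

20.00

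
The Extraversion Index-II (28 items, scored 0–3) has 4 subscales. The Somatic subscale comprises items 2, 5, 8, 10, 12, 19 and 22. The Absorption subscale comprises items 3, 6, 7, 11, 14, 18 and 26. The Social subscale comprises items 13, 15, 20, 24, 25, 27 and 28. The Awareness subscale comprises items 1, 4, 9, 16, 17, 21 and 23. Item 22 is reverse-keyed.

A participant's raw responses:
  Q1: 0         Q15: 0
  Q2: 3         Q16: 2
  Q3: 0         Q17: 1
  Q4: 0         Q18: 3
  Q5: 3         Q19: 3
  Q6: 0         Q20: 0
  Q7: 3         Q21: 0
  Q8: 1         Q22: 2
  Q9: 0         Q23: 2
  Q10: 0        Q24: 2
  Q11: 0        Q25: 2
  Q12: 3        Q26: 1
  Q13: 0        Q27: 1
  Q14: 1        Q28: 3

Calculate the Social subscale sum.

Social items: 13, 15, 20, 24, 25, 27, 28.
  item 13: 0
  item 15: 0
  item 20: 0
  item 24: 2
  item 25: 2
  item 27: 1
  item 28: 3
Sum = 0 + 0 + 0 + 2 + 2 + 1 + 3 = 8

8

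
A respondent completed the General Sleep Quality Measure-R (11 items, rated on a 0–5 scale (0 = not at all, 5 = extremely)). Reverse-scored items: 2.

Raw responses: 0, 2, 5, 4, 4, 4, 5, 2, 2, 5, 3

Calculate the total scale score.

37

Raw sum = 36. Reverse-scored items: 2; their raw sum = 2.
Each reversal replaces raw with 5 − raw, changing the total by 5 − 2·raw per item.
Total = 36 + 1·5 − 2·2 = 36 + 5 − 4 = 37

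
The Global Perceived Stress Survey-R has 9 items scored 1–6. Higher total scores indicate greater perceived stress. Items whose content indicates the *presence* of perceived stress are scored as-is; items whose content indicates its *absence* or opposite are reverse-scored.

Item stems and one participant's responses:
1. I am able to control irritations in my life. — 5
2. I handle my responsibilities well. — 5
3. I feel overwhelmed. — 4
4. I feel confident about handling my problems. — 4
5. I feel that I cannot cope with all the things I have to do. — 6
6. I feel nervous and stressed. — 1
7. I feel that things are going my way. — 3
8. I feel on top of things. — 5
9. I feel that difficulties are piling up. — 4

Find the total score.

28

Items 1, 2, 4, 7, 8 describe the absence/opposite of perceived stress → reverse-score.
reversed = (1+6) − raw = 7 − raw.
  item 1: 7 − 5 = 2
  item 2: 7 − 5 = 2
  item 3: 4
  item 4: 7 − 4 = 3
  item 5: 6
  item 6: 1
  item 7: 7 − 3 = 4
  item 8: 7 − 5 = 2
  item 9: 4
Total = 2 + 2 + 4 + 3 + 6 + 1 + 4 + 2 + 4 = 28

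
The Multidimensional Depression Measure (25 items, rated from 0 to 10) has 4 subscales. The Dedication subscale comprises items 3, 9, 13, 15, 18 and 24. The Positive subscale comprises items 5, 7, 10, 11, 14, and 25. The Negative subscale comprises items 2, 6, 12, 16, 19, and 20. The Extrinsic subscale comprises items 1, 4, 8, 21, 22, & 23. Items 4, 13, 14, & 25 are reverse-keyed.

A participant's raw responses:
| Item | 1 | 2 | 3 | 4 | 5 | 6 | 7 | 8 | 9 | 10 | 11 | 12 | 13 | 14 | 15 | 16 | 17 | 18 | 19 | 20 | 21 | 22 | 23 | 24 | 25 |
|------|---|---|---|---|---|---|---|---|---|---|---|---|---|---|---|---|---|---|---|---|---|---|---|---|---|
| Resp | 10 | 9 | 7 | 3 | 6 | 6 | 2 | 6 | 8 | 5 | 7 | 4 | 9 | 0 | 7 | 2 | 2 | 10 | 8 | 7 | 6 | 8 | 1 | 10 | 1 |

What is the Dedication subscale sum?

Dedication items: 3, 9, 13, 15, 18, 24.
Of these, item 13 is reverse-keyed; on a 0–10 scale, reversed = 10 − raw.
  item 3: 7
  item 9: 8
  item 13: 10 − 9 = 1
  item 15: 7
  item 18: 10
  item 24: 10
Sum = 7 + 8 + 1 + 7 + 10 + 10 = 43

43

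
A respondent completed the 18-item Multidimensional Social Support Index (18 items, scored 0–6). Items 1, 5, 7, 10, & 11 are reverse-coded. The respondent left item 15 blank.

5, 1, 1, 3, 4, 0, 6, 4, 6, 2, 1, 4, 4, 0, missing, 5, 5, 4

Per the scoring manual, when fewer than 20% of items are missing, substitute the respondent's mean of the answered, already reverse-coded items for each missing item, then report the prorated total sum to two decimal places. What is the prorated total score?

51.88

Reverse-coded (reverse-coded value = 6 − response):
  item 1: 6 − 5 = 1
  item 5: 6 − 4 = 2
  item 7: 6 − 6 = 0
  item 10: 6 − 2 = 4
  item 11: 6 − 1 = 5
Completed scored items (17 of 18): 1, 1, 1, 3, 2, 0, 0, 4, 6, 4, 5, 4, 4, 0, 5, 5, 4; sum = 49.
Person mean = 49 / 17 ≈ 2.8824
Prorated total = (49 / 17) × 18 = 51.88 (to 2 dp)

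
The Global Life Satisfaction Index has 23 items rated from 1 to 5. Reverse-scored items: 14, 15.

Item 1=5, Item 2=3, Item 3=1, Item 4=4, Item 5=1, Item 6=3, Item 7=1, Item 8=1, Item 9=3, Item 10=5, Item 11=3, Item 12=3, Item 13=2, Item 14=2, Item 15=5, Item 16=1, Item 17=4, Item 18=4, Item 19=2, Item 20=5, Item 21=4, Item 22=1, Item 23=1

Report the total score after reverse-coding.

62

Apply reverse scoring (on a 1–5 scale, reversed = 6 − raw):
  item 14: 6 − 2 = 4
  item 15: 6 − 5 = 1
After reverse-coding: 5, 3, 1, 4, 1, 3, 1, 1, 3, 5, 3, 3, 2, 4, 1, 1, 4, 4, 2, 5, 4, 1, 1
Total = 5 + 3 + 1 + 4 + 1 + 3 + 1 + 1 + 3 + 5 + 3 + 3 + 2 + 4 + 1 + 1 + 4 + 4 + 2 + 5 + 4 + 1 + 1 = 62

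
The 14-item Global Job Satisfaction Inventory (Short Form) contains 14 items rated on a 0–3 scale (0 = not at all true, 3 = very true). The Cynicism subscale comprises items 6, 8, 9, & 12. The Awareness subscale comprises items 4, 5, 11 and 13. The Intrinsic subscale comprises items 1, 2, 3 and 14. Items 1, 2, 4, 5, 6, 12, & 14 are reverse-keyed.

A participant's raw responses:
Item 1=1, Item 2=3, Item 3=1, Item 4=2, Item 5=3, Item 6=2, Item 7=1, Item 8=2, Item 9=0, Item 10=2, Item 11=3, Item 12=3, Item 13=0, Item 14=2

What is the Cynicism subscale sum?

3

Cynicism items: 6, 8, 9, 12.
Of these, items 6 and 12 are reverse-keyed; reverse-coded value = 3 − response.
  item 6: 3 − 2 = 1
  item 8: 2
  item 9: 0
  item 12: 3 − 3 = 0
Sum = 1 + 2 + 0 + 0 = 3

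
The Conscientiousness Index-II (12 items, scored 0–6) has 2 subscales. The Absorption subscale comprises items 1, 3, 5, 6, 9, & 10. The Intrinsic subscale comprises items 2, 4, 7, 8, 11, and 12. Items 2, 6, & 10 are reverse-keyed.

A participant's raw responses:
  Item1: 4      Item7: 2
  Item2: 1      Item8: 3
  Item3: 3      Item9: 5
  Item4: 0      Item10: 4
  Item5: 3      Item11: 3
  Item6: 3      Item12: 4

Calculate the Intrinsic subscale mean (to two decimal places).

2.83

Intrinsic items: 2, 4, 7, 8, 11, 12.
Of these, item 2 is reverse-keyed; reverse-coded value = 6 − response.
  item 2: 6 − 1 = 5
  item 4: 0
  item 7: 2
  item 8: 3
  item 11: 3
  item 12: 4
Sum = 5 + 0 + 2 + 3 + 3 + 4 = 17
Mean = 17 / 6 = 2.83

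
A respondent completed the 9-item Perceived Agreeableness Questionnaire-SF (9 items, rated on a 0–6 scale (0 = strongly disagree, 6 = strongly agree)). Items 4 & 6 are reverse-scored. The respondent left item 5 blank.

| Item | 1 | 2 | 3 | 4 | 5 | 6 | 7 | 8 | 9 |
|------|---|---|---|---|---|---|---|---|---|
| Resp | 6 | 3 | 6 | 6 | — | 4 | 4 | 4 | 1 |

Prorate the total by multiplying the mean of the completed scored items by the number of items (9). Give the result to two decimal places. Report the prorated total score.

29.25

Reverse-coded (on a 0–6 scale, reversed = 6 − raw):
  item 4: 6 − 6 = 0
  item 6: 6 − 4 = 2
Completed scored items (8 of 9): 6, 3, 6, 0, 2, 4, 4, 1; sum = 26.
Person mean = 26 / 8 ≈ 3.2500
Prorated total = (26 / 8) × 9 = 29.25 (to 2 dp)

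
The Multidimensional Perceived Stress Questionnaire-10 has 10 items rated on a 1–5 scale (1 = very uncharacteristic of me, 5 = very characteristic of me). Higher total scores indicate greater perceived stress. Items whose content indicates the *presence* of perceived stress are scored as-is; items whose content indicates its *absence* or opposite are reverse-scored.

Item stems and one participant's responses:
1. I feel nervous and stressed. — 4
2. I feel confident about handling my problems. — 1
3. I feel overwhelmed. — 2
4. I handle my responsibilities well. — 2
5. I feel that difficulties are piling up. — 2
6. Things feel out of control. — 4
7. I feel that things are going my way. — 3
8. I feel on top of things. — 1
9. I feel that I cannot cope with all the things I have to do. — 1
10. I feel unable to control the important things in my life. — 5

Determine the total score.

35

Items 2, 4, 7, 8 describe the absence/opposite of perceived stress → reverse-score.
reverse-coded value = 6 − response.
  item 1: 4
  item 2: 6 − 1 = 5
  item 3: 2
  item 4: 6 − 2 = 4
  item 5: 2
  item 6: 4
  item 7: 6 − 3 = 3
  item 8: 6 − 1 = 5
  item 9: 1
  item 10: 5
Total = 4 + 5 + 2 + 4 + 2 + 4 + 3 + 5 + 1 + 5 = 35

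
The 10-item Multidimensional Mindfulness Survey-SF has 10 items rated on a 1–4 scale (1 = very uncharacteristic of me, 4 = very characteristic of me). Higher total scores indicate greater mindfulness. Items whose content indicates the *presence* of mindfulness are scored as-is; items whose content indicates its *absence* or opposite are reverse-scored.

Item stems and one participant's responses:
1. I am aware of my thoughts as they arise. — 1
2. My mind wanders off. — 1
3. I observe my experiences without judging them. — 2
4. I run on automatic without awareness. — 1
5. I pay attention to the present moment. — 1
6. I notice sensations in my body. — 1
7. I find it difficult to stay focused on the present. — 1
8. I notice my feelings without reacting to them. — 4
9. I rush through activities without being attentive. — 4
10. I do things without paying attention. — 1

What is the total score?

26

Items 2, 4, 7, 9, 10 describe the absence/opposite of mindfulness → reverse-score.
reversed = (1+4) − raw = 5 − raw.
  item 1: 1
  item 2: 5 − 1 = 4
  item 3: 2
  item 4: 5 − 1 = 4
  item 5: 1
  item 6: 1
  item 7: 5 − 1 = 4
  item 8: 4
  item 9: 5 − 4 = 1
  item 10: 5 − 1 = 4
Total = 1 + 4 + 2 + 4 + 1 + 1 + 4 + 4 + 1 + 4 = 26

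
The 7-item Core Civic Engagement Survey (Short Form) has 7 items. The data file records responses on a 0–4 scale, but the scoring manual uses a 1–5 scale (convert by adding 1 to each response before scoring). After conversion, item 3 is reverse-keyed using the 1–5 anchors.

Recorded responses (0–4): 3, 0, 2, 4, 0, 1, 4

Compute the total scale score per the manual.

Convert to 1–5: 4, 1, 3, 5, 1, 2, 5
Reverse-coded (reversed = (1+5) − raw = 6 − raw):
  item 3: 6 − 3 = 3
Scored: 4, 1, 3, 5, 1, 2, 5
Total = 21

21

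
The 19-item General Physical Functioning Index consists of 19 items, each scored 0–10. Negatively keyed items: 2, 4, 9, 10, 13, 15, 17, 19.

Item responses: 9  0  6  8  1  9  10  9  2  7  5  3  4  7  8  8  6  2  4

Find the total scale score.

110

Reversing items 2, 4, 9, 10, 13, 15, 17 and 19 with 10 − raw:
Total = 9 + (10−0) + 6 + (10−8) + 1 + 9 + 10 + 9 + (10−2) + (10−7) + 5 + 3 + (10−4) + 7 + (10−8) + 8 + (10−6) + 2 + (10−4)
      = 9 + 10 + 6 + 2 + 1 + 9 + 10 + 9 + 8 + 3 + 5 + 3 + 6 + 7 + 2 + 8 + 4 + 2 + 6 = 110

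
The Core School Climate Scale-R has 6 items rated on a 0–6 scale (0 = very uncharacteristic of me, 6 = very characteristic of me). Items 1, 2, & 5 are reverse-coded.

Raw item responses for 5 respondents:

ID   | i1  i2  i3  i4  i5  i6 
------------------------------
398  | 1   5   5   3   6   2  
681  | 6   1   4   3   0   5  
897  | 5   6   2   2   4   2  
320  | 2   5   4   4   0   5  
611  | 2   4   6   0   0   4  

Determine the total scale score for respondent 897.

Respondent 897 raw: 5, 6, 2, 2, 4, 2.
Reverse-coded (reversed = (0+6) − raw = 6 − raw):
  item 1: 6 − 5 = 1
  item 2: 6 − 6 = 0
  item 3: 2
  item 4: 2
  item 5: 6 − 4 = 2
  item 6: 2
Sum = 1 + 0 + 2 + 2 + 2 + 2 = 9

9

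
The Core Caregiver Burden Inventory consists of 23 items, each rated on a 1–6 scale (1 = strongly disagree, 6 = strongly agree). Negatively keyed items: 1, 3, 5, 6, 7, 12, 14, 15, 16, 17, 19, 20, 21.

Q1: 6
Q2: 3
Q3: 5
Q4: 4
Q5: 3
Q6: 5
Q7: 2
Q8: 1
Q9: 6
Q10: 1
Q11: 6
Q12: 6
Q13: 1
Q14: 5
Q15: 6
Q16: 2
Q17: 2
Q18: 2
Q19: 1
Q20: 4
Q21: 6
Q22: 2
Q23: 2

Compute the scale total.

66

Reverse-coded items (reversed = (1+6) − raw = 7 − raw):
  item 1: 7 − 6 = 1
  item 3: 7 − 5 = 2
  item 5: 7 − 3 = 4
  item 6: 7 − 5 = 2
  item 7: 7 − 2 = 5
  item 12: 7 − 6 = 1
  item 14: 7 − 5 = 2
  item 15: 7 − 6 = 1
  item 16: 7 − 2 = 5
  item 17: 7 − 2 = 5
  item 19: 7 − 1 = 6
  item 20: 7 − 4 = 3
  item 21: 7 − 6 = 1
After reverse-coding: 1, 3, 2, 4, 4, 2, 5, 1, 6, 1, 6, 1, 1, 2, 1, 5, 5, 2, 6, 3, 1, 2, 2
Total = 1 + 3 + 2 + 4 + 4 + 2 + 5 + 1 + 6 + 1 + 6 + 1 + 1 + 2 + 1 + 5 + 5 + 2 + 6 + 3 + 1 + 2 + 2 = 66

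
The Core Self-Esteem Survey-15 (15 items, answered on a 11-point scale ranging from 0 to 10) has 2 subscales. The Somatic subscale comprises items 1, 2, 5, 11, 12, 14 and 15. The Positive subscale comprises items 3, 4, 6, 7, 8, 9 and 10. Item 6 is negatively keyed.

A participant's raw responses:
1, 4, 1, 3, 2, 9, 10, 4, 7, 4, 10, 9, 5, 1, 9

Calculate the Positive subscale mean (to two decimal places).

Positive items: 3, 4, 6, 7, 8, 9, 10.
Of these, item 6 is negatively keyed; reversed = (0+10) − raw = 10 − raw.
  item 3: 1
  item 4: 3
  item 6: 10 − 9 = 1
  item 7: 10
  item 8: 4
  item 9: 7
  item 10: 4
Sum = 1 + 3 + 1 + 10 + 4 + 7 + 4 = 30
Mean = 30 / 7 = 4.29

4.29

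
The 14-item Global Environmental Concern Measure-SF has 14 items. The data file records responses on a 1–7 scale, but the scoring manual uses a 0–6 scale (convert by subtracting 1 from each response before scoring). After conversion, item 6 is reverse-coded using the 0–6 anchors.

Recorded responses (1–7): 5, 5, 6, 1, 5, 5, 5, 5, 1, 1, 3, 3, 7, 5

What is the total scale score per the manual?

41

Convert to 0–6: 4, 4, 5, 0, 4, 4, 4, 4, 0, 0, 2, 2, 6, 4
Reverse-coded (reversed = (0+6) − raw = 6 − raw):
  item 6: 6 − 4 = 2
Scored: 4, 4, 5, 0, 4, 2, 4, 4, 0, 0, 2, 2, 6, 4
Total = 41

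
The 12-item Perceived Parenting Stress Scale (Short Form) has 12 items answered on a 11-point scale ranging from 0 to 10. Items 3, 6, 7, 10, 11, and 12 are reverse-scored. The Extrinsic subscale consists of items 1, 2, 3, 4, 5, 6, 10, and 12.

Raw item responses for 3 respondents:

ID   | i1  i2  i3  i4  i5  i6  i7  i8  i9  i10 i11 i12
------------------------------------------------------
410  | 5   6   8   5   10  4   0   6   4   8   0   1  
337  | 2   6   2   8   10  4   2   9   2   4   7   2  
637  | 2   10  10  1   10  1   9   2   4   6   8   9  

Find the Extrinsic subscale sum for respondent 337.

54

Respondent 337 raw: 2, 6, 2, 8, 10, 4, 2, 9, 2, 4, 7, 2.
Extrinsic items: 1, 2, 3, 4, 5, 6, 10, 12.
Reverse-coded (on a 0–10 scale, reversed = 10 − raw):
  item 1: 2
  item 2: 6
  item 3: 10 − 2 = 8
  item 4: 8
  item 5: 10
  item 6: 10 − 4 = 6
  item 10: 10 − 4 = 6
  item 12: 10 − 2 = 8
Sum = 2 + 6 + 8 + 8 + 10 + 6 + 6 + 8 = 54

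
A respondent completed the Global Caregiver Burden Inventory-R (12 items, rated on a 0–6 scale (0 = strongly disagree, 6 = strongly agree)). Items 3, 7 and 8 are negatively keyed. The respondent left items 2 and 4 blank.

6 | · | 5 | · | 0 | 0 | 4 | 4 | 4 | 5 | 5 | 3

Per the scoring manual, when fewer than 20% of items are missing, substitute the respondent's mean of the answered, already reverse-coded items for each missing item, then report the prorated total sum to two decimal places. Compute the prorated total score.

Reverse-coded (reversed = (0+6) − raw = 6 − raw):
  item 3: 6 − 5 = 1
  item 7: 6 − 4 = 2
  item 8: 6 − 4 = 2
Completed scored items (10 of 12): 6, 1, 0, 0, 2, 2, 4, 5, 5, 3; sum = 28.
Person mean = 28 / 10 ≈ 2.8000
Prorated total = (28 / 10) × 12 = 33.60 (to 2 dp)

33.60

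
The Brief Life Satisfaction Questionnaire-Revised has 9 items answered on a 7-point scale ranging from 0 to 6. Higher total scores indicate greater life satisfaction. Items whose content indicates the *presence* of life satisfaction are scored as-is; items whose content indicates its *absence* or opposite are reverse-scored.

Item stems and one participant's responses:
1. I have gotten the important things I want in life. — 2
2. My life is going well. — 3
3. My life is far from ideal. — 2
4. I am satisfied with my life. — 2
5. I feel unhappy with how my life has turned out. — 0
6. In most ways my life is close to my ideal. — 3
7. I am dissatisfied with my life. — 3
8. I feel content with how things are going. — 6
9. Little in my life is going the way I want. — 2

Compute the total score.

33

Items 3, 5, 7, 9 describe the absence/opposite of life satisfaction → reverse-score.
on a 0–6 scale, reversed = 6 − raw.
  item 1: 2
  item 2: 3
  item 3: 6 − 2 = 4
  item 4: 2
  item 5: 6 − 0 = 6
  item 6: 3
  item 7: 6 − 3 = 3
  item 8: 6
  item 9: 6 − 2 = 4
Total = 2 + 3 + 4 + 2 + 6 + 3 + 3 + 6 + 4 = 33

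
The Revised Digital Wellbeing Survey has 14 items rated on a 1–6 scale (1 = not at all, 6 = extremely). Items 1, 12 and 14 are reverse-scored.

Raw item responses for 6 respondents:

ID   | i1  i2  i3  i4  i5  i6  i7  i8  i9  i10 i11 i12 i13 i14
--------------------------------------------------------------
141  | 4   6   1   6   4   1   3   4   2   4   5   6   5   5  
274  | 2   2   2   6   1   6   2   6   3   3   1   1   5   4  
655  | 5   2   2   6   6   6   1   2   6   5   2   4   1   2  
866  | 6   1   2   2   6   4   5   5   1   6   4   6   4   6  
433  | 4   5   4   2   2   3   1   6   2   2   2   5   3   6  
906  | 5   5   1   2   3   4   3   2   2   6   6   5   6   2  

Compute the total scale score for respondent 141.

Respondent 141 raw: 4, 6, 1, 6, 4, 1, 3, 4, 2, 4, 5, 6, 5, 5.
Reverse-coded (reverse-coded value = 7 − response):
  item 1: 7 − 4 = 3
  item 2: 6
  item 3: 1
  item 4: 6
  item 5: 4
  item 6: 1
  item 7: 3
  item 8: 4
  item 9: 2
  item 10: 4
  item 11: 5
  item 12: 7 − 6 = 1
  item 13: 5
  item 14: 7 − 5 = 2
Sum = 3 + 6 + 1 + 6 + 4 + 1 + 3 + 4 + 2 + 4 + 5 + 1 + 5 + 2 = 47

47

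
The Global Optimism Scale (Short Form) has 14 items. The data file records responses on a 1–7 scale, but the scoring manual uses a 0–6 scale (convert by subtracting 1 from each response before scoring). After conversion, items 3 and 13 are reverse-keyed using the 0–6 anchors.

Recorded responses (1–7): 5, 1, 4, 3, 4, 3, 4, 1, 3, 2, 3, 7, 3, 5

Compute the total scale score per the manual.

36

Convert to 0–6: 4, 0, 3, 2, 3, 2, 3, 0, 2, 1, 2, 6, 2, 4
Reverse-coded (reverse-coded value = 6 − response):
  item 3: 6 − 3 = 3
  item 13: 6 − 2 = 4
Scored: 4, 0, 3, 2, 3, 2, 3, 0, 2, 1, 2, 6, 4, 4
Total = 36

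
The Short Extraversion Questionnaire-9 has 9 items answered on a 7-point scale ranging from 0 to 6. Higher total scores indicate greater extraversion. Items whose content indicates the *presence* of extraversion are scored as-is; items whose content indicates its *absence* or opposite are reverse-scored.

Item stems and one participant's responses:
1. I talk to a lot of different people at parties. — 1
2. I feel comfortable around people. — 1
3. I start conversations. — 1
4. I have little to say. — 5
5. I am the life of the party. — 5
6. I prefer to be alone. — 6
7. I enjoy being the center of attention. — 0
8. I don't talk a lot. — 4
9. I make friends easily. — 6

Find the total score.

Items 4, 6, 8 describe the absence/opposite of extraversion → reverse-score.
reverse-coded value = 6 − response.
  item 1: 1
  item 2: 1
  item 3: 1
  item 4: 6 − 5 = 1
  item 5: 5
  item 6: 6 − 6 = 0
  item 7: 0
  item 8: 6 − 4 = 2
  item 9: 6
Total = 1 + 1 + 1 + 1 + 5 + 0 + 0 + 2 + 6 = 17

17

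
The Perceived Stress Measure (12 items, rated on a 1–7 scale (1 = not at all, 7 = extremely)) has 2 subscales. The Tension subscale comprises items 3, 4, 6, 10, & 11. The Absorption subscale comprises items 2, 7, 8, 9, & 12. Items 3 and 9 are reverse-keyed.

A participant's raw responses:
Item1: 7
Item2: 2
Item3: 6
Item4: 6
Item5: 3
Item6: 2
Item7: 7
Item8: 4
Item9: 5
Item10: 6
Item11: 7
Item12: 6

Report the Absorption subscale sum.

Absorption items: 2, 7, 8, 9, 12.
Of these, item 9 is reverse-keyed; on a 1–7 scale, reversed = 8 − raw.
  item 2: 2
  item 7: 7
  item 8: 4
  item 9: 8 − 5 = 3
  item 12: 6
Sum = 2 + 7 + 4 + 3 + 6 = 22

22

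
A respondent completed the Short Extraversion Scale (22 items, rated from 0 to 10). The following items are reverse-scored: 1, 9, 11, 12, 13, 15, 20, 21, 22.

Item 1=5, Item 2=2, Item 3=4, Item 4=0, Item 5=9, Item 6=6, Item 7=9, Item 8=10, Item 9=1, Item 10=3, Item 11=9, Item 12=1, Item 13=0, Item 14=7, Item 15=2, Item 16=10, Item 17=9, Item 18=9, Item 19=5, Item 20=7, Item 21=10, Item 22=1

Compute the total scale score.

137

Reverse-coded items (on a 0–10 scale, reversed = 10 − raw):
  item 1: 10 − 5 = 5
  item 9: 10 − 1 = 9
  item 11: 10 − 9 = 1
  item 12: 10 − 1 = 9
  item 13: 10 − 0 = 10
  item 15: 10 − 2 = 8
  item 20: 10 − 7 = 3
  item 21: 10 − 10 = 0
  item 22: 10 − 1 = 9
Scored responses: 5, 2, 4, 0, 9, 6, 9, 10, 9, 3, 1, 9, 10, 7, 8, 10, 9, 9, 5, 3, 0, 9
Total = 5 + 2 + 4 + 0 + 9 + 6 + 9 + 10 + 9 + 3 + 1 + 9 + 10 + 7 + 8 + 10 + 9 + 9 + 5 + 3 + 0 + 9 = 137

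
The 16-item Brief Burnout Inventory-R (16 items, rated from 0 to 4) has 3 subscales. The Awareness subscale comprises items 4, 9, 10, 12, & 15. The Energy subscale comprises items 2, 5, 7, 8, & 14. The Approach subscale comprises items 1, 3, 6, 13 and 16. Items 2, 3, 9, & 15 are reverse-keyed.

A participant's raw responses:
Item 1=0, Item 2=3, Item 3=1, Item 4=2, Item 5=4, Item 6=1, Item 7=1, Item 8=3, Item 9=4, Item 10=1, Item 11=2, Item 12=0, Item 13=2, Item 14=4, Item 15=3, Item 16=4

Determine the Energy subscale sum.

Energy items: 2, 5, 7, 8, 14.
Of these, item 2 is reverse-keyed; reversed = (0+4) − raw = 4 − raw.
  item 2: 4 − 3 = 1
  item 5: 4
  item 7: 1
  item 8: 3
  item 14: 4
Sum = 1 + 4 + 1 + 3 + 4 = 13

13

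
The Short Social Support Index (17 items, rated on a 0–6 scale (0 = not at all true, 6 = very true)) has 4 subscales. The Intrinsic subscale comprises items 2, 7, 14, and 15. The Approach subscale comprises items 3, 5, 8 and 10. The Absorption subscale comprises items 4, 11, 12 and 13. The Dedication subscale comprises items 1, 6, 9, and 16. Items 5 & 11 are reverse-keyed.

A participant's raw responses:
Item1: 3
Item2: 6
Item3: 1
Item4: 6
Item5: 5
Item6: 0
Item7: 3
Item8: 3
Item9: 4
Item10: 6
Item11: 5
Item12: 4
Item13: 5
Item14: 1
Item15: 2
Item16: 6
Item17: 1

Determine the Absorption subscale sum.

Absorption items: 4, 11, 12, 13.
Of these, item 11 is reverse-keyed; reversed = (0+6) − raw = 6 − raw.
  item 4: 6
  item 11: 6 − 5 = 1
  item 12: 4
  item 13: 5
Sum = 6 + 1 + 4 + 5 = 16

16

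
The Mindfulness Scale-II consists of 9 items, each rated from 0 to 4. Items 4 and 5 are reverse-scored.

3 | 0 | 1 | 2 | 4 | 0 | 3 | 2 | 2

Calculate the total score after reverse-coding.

Reverse-coded items (on a 0–4 scale, reversed = 4 − raw):
  item 4: 4 − 2 = 2
  item 5: 4 − 4 = 0
After reverse-coding: 3, 0, 1, 2, 0, 0, 3, 2, 2
Total = 3 + 0 + 1 + 2 + 0 + 0 + 3 + 2 + 2 = 13

13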